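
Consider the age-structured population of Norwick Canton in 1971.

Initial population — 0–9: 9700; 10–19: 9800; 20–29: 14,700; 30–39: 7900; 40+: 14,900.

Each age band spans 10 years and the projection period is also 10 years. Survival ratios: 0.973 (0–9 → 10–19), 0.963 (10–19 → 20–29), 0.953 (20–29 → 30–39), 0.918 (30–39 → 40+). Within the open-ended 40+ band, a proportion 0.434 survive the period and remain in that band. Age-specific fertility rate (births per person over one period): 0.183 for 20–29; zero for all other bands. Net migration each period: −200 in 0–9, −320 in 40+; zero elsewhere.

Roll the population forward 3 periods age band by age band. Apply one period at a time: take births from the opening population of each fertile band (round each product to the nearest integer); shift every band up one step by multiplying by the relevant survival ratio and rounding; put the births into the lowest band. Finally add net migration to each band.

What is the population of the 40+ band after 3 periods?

15902

Call the bands 1 to 5, youngest first.
Period 1.
Births: 14700 * 0.183 = 2690
Band 2: 9700 * 0.973 = 9438
Band 3: 9800 * 0.963 = 9437
Band 4: 14700 * 0.953 = 14009
Band 5: 7900 * 0.918 + 14900 * 0.434 = 7252 + 6467 = 13719
Net migration: Band 1 − 200 → 2490; Band 5 − 320 → 13399
Giving 2490 / 9438 / 9437 / 14009 / 13399.
Period 2.
Births: 9437 * 0.183 = 1727
Band 2: 2490 * 0.973 = 2423
Band 3: 9438 * 0.963 = 9089
Band 4: 9437 * 0.953 = 8993
Band 5: 14009 * 0.918 + 13399 * 0.434 = 12860 + 5815 = 18675
Net migration: Band 1 − 200 → 1527; Band 5 − 320 → 18355
Giving 1527 / 2423 / 9089 / 8993 / 18355.
Period 3.
Births: 9089 * 0.183 = 1663
Band 2: 1527 * 0.973 = 1486
Band 3: 2423 * 0.963 = 2333
Band 4: 9089 * 0.953 = 8662
Band 5: 8993 * 0.918 + 18355 * 0.434 = 8256 + 7966 = 16222
Net migration: Band 1 − 200 → 1463; Band 5 − 320 → 15902
Giving 1463 / 1486 / 2333 / 8662 / 15902.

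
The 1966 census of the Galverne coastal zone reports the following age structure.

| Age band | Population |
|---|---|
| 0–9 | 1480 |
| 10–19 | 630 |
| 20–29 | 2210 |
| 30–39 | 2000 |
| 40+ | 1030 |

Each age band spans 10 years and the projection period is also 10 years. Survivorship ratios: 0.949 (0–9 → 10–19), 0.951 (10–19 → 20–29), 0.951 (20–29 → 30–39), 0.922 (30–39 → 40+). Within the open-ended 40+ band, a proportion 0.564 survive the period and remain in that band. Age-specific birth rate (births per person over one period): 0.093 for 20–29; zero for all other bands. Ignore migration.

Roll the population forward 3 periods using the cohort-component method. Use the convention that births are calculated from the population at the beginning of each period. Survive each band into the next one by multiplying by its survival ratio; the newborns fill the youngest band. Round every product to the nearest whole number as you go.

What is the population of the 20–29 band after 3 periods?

[period 1]
Births: 2210 × 0.093 = 206
10–19: 1480 × 0.949 = 1405
20–29: 630 × 0.951 = 599
30–39: 2210 × 0.951 = 2102
40+: 2000 × 0.922 + 1030 × 0.564 = 1844 + 581 = 2425
Giving 206 / 1405 / 599 / 2102 / 2425.
[period 2]
Births: 599 × 0.093 = 56
10–19: 206 × 0.949 = 195
20–29: 1405 × 0.951 = 1336
30–39: 599 × 0.951 = 570
40+: 2102 × 0.922 + 2425 × 0.564 = 1938 + 1368 = 3306
Giving 56 / 195 / 1336 / 570 / 3306.
[period 3]
Births: 1336 × 0.093 = 124
10–19: 56 × 0.949 = 53
20–29: 195 × 0.951 = 185
30–39: 1336 × 0.951 = 1271
40+: 570 × 0.922 + 3306 × 0.564 = 526 + 1865 = 2391
Giving 124 / 53 / 185 / 1271 / 2391.

185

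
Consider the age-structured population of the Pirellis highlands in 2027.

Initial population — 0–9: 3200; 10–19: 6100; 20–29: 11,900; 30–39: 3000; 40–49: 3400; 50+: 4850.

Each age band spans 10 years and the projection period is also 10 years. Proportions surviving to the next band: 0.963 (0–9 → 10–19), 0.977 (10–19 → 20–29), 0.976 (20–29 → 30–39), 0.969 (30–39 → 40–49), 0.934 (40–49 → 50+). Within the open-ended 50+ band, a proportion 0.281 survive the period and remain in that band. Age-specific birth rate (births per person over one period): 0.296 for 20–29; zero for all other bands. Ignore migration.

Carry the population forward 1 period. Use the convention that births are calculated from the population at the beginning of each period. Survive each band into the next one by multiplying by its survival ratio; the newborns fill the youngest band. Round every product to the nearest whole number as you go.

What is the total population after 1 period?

Call the groups 1 to 6, youngest first.
Period 1:
Births: 11900 × 0.296 = 3522
Group 2: 3200 × 0.963 = 3082
Group 3: 6100 × 0.977 = 5960
Group 4: 11900 × 0.976 = 11614
Group 5: 3000 × 0.969 = 2907
Group 6: 3400 × 0.934 + 4850 × 0.281 = 3176 + 1363 = 4539
Giving 3522 / 3082 / 5960 / 11614 / 2907 / 4539.
Total after period 1: 3522 + 3082 + 5960 + 11614 + 2907 + 4539 = 31624

31624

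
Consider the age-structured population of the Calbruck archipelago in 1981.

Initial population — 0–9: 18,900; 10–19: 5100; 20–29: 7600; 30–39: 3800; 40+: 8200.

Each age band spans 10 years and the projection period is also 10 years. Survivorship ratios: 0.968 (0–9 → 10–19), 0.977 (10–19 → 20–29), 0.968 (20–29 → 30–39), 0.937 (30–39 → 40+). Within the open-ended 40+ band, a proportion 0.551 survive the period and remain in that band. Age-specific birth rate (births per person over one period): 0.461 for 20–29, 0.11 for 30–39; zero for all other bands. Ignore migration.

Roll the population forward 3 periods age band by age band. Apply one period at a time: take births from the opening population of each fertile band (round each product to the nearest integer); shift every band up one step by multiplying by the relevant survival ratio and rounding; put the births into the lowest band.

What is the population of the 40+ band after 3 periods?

(Groups numbered youngest = 1 to oldest = 5.)
Period 1.
Births: 7600 × 0.461 = 3504 ; 3800 × 0.11 = 418 → 3922
Group 2: 18900 × 0.968 = 18295
Group 3: 5100 × 0.977 = 4983
Group 4: 7600 × 0.968 = 7357
Group 5: 3800 × 0.937 + 8200 × 0.551 = 3561 + 4518 = 8079
Population now: 0–9=3922, 10–19=18295, 20–29=4983, 30–39=7357, 40+=8079
Period 2.
Births: 4983 × 0.461 = 2297 ; 7357 × 0.11 = 809 → 3106
Group 2: 3922 × 0.968 = 3796
Group 3: 18295 × 0.977 = 17874
Group 4: 4983 × 0.968 = 4824
Group 5: 7357 × 0.937 + 8079 × 0.551 = 6894 + 4452 = 11346
Population now: 0–9=3106, 10–19=3796, 20–29=17874, 30–39=4824, 40+=11346
Period 3.
Births: 17874 × 0.461 = 8240 ; 4824 × 0.11 = 531 → 8771
Group 2: 3106 × 0.968 = 3007
Group 3: 3796 × 0.977 = 3709
Group 4: 17874 × 0.968 = 17302
Group 5: 4824 × 0.937 + 11346 × 0.551 = 4520 + 6252 = 10772
Population now: 0–9=8771, 10–19=3007, 20–29=3709, 30–39=17302, 40+=10772

10772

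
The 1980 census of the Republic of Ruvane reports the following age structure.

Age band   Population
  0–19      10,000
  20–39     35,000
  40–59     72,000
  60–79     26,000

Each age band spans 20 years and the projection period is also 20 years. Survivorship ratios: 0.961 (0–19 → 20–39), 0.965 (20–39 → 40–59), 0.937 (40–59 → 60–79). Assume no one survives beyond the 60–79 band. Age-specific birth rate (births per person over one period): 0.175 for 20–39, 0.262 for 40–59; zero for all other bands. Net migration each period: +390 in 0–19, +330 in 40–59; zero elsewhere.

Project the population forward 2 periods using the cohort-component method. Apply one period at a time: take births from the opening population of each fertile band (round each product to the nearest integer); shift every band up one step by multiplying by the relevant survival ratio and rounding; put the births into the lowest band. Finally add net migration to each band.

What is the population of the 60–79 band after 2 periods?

[period 1]
Births: 35000 × 0.175 = 6125  |  72000 × 0.262 = 18864 — total 24989
20–39: 10000 × 0.961 = 9610
40–59: 35000 × 0.965 = 33775
60–79: 72000 × 0.937 = 67464
Net migration: 0–19 + 390 → 25379; 40–59 + 330 → 34105
→ [25379, 9610, 34105, 67464]
[period 2]
Births: 9610 × 0.175 = 1682  |  34105 × 0.262 = 8936 — total 10618
20–39: 25379 × 0.961 = 24389
40–59: 9610 × 0.965 = 9274
60–79: 34105 × 0.937 = 31956
Net migration: 0–19 + 390 → 11008; 40–59 + 330 → 9604
→ [11008, 24389, 9604, 31956]

31956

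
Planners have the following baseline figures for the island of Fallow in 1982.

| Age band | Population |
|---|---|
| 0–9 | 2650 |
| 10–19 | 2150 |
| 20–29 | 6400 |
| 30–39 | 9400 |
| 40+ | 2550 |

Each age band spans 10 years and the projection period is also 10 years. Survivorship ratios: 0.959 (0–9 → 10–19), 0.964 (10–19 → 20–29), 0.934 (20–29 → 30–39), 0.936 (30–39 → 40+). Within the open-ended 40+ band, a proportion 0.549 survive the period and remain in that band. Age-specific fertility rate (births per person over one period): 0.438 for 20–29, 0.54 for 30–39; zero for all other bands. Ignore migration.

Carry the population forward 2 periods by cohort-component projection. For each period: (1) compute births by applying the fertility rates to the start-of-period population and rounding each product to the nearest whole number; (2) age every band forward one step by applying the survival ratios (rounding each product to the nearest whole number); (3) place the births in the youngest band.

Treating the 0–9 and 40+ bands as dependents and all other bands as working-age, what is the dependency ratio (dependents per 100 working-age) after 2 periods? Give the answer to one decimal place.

Numbering the bands 1..5 from youngest to oldest:
— Period 1 —
Births: 6400 × 0.438 = 2803  |  9400 × 0.54 = 5076 → total 7879
Band 2: 2650 × 0.959 = 2541
Band 3: 2150 × 0.964 = 2073
Band 4: 6400 × 0.934 = 5978
Band 5: 9400 × 0.936 + 2550 × 0.549 = 8798 + 1400 = 10198
End of period: [7879, 2541, 2073, 5978, 10198]
— Period 2 —
Births: 2073 × 0.438 = 908  |  5978 × 0.54 = 3228 → total 4136
Band 2: 7879 × 0.959 = 7556
Band 3: 2541 × 0.964 = 2450
Band 4: 2073 × 0.934 = 1936
Band 5: 5978 × 0.936 + 10198 × 0.549 = 5595 + 5599 = 11194
End of period: [4136, 7556, 2450, 1936, 11194]
Dependents (band 0–9 + band 40+) = 4136 + 11194 = 15330; working-age = 11942; ratio = 15330/11942 × 100 = 128.4

128.4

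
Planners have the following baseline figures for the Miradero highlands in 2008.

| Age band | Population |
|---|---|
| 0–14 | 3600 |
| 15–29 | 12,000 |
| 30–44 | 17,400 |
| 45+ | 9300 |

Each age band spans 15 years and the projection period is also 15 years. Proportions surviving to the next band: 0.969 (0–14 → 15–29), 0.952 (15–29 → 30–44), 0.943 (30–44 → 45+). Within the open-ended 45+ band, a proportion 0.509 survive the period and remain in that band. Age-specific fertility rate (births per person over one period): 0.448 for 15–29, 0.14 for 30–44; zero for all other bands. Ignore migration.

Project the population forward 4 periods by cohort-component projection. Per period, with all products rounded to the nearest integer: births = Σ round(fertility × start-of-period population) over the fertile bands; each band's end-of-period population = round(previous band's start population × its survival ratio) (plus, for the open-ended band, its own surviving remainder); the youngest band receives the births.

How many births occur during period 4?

2382

Period 1.
Births: 12000 × 0.448 = 5376, 17400 × 0.14 = 2436 → total 7812
15–29: 3600 × 0.969 = 3488
30–44: 12000 × 0.952 = 11424
45+: 17400 × 0.943 + 9300 × 0.509 = 16408 + 4734 = 21142
→ [7812, 3488, 11424, 21142]
Period 2.
Births: 3488 × 0.448 = 1563, 11424 × 0.14 = 1599 → total 3162
15–29: 7812 × 0.969 = 7570
30–44: 3488 × 0.952 = 3321
45+: 11424 × 0.943 + 21142 × 0.509 = 10773 + 10761 = 21534
→ [3162, 7570, 3321, 21534]
Period 3.
Births: 7570 × 0.448 = 3391, 3321 × 0.14 = 465 → total 3856
15–29: 3162 × 0.969 = 3064
30–44: 7570 × 0.952 = 7207
45+: 3321 × 0.943 + 21534 × 0.509 = 3132 + 10961 = 14093
→ [3856, 3064, 7207, 14093]
Period 4.
Births: 3064 × 0.448 = 1373, 7207 × 0.14 = 1009 → total 2382
15–29: 3856 × 0.969 = 3736
30–44: 3064 × 0.952 = 2917
45+: 7207 × 0.943 + 14093 × 0.509 = 6796 + 7173 = 13969
→ [2382, 3736, 2917, 13969]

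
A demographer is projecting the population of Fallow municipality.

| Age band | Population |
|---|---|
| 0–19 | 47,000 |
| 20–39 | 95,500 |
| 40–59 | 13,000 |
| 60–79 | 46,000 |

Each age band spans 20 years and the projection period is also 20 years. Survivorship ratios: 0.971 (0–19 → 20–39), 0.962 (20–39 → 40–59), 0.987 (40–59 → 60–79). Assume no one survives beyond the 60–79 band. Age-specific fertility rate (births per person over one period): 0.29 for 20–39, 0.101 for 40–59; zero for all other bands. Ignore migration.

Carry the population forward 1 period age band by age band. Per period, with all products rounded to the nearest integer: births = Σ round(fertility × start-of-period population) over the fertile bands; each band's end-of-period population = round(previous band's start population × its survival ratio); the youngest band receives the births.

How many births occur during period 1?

29008

Period 1.
Births: 95500 * 0.29 = 27695 ; 13000 * 0.101 = 1313 ⇒ total 29008
20–39: 47000 * 0.971 = 45637
40–59: 95500 * 0.962 = 91871
60–79: 13000 * 0.987 = 12831
Giving 29008 / 45637 / 91871 / 12831.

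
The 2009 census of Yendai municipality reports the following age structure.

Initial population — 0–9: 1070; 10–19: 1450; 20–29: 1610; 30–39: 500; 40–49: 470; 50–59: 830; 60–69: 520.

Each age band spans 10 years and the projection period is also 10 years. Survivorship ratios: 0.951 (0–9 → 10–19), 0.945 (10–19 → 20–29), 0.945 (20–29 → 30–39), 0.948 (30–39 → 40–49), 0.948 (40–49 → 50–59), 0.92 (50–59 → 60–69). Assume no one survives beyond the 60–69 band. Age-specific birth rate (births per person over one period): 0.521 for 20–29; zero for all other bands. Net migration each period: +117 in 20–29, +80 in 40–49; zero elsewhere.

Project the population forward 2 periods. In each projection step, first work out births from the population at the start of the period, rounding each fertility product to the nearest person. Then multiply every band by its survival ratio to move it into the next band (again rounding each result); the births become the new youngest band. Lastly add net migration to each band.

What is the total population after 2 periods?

(Groups numbered youngest = 1 to oldest = 7.)
Period 1:
Births: 1610 × 0.521 = 839
Group 2: 1070 × 0.951 = 1018
Group 3: 1450 × 0.945 = 1370
Group 4: 1610 × 0.945 = 1521
Group 5: 500 × 0.948 = 474
Group 6: 470 × 0.948 = 446
Group 7: 830 × 0.92 = 764
Net migration: Group 3 + 117 → 1487; Group 5 + 80 → 554
→ [839, 1018, 1487, 1521, 554, 446, 764]
Period 2:
Births: 1487 × 0.521 = 775
Group 2: 839 × 0.951 = 798
Group 3: 1018 × 0.945 = 962
Group 4: 1487 × 0.945 = 1405
Group 5: 1521 × 0.948 = 1442
Group 6: 554 × 0.948 = 525
Group 7: 446 × 0.92 = 410
Net migration: Group 3 + 117 → 1079; Group 5 + 80 → 1522
→ [775, 798, 1079, 1405, 1522, 525, 410]
Total after period 2: 775 + 798 + 1079 + 1405 + 1522 + 525 + 410 = 6514

6514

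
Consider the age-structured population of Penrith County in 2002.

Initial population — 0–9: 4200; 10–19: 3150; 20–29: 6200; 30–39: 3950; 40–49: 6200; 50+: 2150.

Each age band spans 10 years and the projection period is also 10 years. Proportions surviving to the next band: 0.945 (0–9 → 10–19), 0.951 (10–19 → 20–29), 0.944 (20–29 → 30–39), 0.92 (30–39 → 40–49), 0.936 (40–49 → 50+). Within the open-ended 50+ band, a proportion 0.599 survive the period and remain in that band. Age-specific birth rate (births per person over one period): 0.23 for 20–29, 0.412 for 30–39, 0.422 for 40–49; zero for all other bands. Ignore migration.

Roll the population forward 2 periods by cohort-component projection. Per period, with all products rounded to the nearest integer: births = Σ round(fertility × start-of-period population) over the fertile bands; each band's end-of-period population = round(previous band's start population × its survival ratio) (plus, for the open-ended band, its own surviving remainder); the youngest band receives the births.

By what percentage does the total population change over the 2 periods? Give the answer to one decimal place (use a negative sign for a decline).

14.6

— Period 1 —
Births: 6200 × 0.23 = 1426, 3950 × 0.412 = 1627, 6200 × 0.422 = 2616 ⇒ total 5669
10–19: 4200 × 0.945 = 3969
20–29: 3150 × 0.951 = 2996
30–39: 6200 × 0.944 = 5853
40–49: 3950 × 0.92 = 3634
50+: 6200 × 0.936 + 2150 × 0.599 = 5803 + 1288 = 7091
→ [5669, 3969, 2996, 5853, 3634, 7091]
— Period 2 —
Births: 2996 × 0.23 = 689, 5853 × 0.412 = 2411, 3634 × 0.422 = 1534 ⇒ total 4634
10–19: 5669 × 0.945 = 5357
20–29: 3969 × 0.951 = 3775
30–39: 2996 × 0.944 = 2828
40–49: 5853 × 0.92 = 5385
50+: 3634 × 0.936 + 7091 × 0.599 = 3401 + 4248 = 7649
→ [4634, 5357, 3775, 2828, 5385, 7649]
Total: 25850 → 29628; change = 3778; percentage change = 14.6%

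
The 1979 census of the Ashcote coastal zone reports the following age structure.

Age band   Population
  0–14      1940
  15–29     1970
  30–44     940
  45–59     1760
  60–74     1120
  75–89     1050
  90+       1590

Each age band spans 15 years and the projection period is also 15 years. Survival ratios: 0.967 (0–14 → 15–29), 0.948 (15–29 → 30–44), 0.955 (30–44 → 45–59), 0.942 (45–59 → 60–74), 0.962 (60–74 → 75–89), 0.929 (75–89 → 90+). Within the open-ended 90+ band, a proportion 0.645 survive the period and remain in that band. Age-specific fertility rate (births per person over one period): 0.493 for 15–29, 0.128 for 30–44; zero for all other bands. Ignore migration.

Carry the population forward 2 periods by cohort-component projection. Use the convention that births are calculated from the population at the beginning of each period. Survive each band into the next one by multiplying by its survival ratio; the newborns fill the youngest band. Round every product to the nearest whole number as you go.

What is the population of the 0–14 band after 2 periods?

1164

Period 1.
Births: 1970 * 0.493 = 971, 940 * 0.128 = 120 → total 1091
15–29: 1940 * 0.967 = 1876
30–44: 1970 * 0.948 = 1868
45–59: 940 * 0.955 = 898
60–74: 1760 * 0.942 = 1658
75–89: 1120 * 0.962 = 1077
90+: 1050 * 0.929 + 1590 * 0.645 = 975 + 1026 = 2001
Population now: 0–14=1091, 15–29=1876, 30–44=1868, 45–59=898, 60–74=1658, 75–89=1077, 90+=2001
Period 2.
Births: 1876 * 0.493 = 925, 1868 * 0.128 = 239 → total 1164
15–29: 1091 * 0.967 = 1055
30–44: 1876 * 0.948 = 1778
45–59: 1868 * 0.955 = 1784
60–74: 898 * 0.942 = 846
75–89: 1658 * 0.962 = 1595
90+: 1077 * 0.929 + 2001 * 0.645 = 1001 + 1291 = 2292
Population now: 0–14=1164, 15–29=1055, 30–44=1778, 45–59=1784, 60–74=846, 75–89=1595, 90+=2292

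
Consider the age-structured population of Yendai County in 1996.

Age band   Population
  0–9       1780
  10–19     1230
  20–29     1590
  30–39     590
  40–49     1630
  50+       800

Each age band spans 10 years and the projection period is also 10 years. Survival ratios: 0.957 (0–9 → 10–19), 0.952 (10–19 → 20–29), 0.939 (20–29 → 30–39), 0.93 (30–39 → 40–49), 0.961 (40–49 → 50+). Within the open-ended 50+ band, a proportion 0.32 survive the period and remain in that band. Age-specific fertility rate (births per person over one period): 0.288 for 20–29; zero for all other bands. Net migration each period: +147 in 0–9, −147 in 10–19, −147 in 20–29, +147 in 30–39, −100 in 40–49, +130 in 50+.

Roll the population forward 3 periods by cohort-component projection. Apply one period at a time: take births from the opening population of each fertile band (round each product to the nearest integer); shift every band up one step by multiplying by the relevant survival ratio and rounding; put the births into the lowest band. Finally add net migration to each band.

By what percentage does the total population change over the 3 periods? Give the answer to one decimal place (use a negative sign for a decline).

-30.7

— Period 1 —
Births: 1590 × 0.288 = 458
10–19: 1780 × 0.957 = 1703
20–29: 1230 × 0.952 = 1171
30–39: 1590 × 0.939 = 1493
40–49: 590 × 0.93 = 549
50+: 1630 × 0.961 + 800 × 0.32 = 1566 + 256 = 1822
Net migration: 0–9 + 147 → 605; 10–19 − 147 → 1556; 20–29 − 147 → 1024; 30–39 + 147 → 1640; 40–49 − 100 → 449; 50+ + 130 → 1952
Population now: 0–9=605, 10–19=1556, 20–29=1024, 30–39=1640, 40–49=449, 50+=1952
— Period 2 —
Births: 1024 × 0.288 = 295
10–19: 605 × 0.957 = 579
20–29: 1556 × 0.952 = 1481
30–39: 1024 × 0.939 = 962
40–49: 1640 × 0.93 = 1525
50+: 449 × 0.961 + 1952 × 0.32 = 431 + 625 = 1056
Net migration: 0–9 + 147 → 442; 10–19 − 147 → 432; 20–29 − 147 → 1334; 30–39 + 147 → 1109; 40–49 − 100 → 1425; 50+ + 130 → 1186
Population now: 0–9=442, 10–19=432, 20–29=1334, 30–39=1109, 40–49=1425, 50+=1186
— Period 3 —
Births: 1334 × 0.288 = 384
10–19: 442 × 0.957 = 423
20–29: 432 × 0.952 = 411
30–39: 1334 × 0.939 = 1253
40–49: 1109 × 0.93 = 1031
50+: 1425 × 0.961 + 1186 × 0.32 = 1369 + 380 = 1749
Net migration: 0–9 + 147 → 531; 10–19 − 147 → 276; 20–29 − 147 → 264; 30–39 + 147 → 1400; 40–49 − 100 → 931; 50+ + 130 → 1879
Population now: 0–9=531, 10–19=276, 20–29=264, 30–39=1400, 40–49=931, 50+=1879
Total: 7620 → 5281; change = -2339; percentage change = -30.7%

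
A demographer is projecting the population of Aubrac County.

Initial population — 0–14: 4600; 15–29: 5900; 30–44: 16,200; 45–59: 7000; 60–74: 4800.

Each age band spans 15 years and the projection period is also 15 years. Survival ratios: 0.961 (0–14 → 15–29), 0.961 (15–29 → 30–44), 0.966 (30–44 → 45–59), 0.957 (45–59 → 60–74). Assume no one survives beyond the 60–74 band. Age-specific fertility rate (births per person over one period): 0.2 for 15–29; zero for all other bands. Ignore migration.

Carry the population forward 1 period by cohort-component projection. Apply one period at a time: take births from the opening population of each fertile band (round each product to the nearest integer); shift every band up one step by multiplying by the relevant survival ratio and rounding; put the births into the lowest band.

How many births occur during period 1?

1180

[period 1]
Births: 5900 × 0.2 = 1180
15–29: 4600 × 0.961 = 4421
30–44: 5900 × 0.961 = 5670
45–59: 16200 × 0.966 = 15649
60–74: 7000 × 0.957 = 6699
Population now: 0–14=1180, 15–29=4421, 30–44=5670, 45–59=15649, 60–74=6699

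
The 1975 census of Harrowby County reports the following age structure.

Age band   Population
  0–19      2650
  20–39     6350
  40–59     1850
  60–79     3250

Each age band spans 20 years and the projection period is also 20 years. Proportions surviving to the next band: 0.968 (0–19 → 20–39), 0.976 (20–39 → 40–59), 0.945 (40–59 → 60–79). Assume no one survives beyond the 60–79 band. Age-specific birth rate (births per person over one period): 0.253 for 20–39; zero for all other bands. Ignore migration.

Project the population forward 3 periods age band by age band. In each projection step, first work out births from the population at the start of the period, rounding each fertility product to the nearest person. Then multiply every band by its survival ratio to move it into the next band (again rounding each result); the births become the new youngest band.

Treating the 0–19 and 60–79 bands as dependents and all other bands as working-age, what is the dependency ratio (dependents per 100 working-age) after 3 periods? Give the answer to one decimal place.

128.5

(Groups numbered youngest = 1 to oldest = 4.)
Period 1:
Births: 6350 × 0.253 = 1607
Group 2: 2650 × 0.968 = 2565
Group 3: 6350 × 0.976 = 6198
Group 4: 1850 × 0.945 = 1748
Population now: 0–19=1607, 20–39=2565, 40–59=6198, 60–79=1748
Period 2:
Births: 2565 × 0.253 = 649
Group 2: 1607 × 0.968 = 1556
Group 3: 2565 × 0.976 = 2503
Group 4: 6198 × 0.945 = 5857
Population now: 0–19=649, 20–39=1556, 40–59=2503, 60–79=5857
Period 3:
Births: 1556 × 0.253 = 394
Group 2: 649 × 0.968 = 628
Group 3: 1556 × 0.976 = 1519
Group 4: 2503 × 0.945 = 2365
Population now: 0–19=394, 20–39=628, 40–59=1519, 60–79=2365
Dependents (band 0–19 + band 60–79) = 394 + 2365 = 2759; working-age = 2147; ratio = 2759/2147 × 100 = 128.5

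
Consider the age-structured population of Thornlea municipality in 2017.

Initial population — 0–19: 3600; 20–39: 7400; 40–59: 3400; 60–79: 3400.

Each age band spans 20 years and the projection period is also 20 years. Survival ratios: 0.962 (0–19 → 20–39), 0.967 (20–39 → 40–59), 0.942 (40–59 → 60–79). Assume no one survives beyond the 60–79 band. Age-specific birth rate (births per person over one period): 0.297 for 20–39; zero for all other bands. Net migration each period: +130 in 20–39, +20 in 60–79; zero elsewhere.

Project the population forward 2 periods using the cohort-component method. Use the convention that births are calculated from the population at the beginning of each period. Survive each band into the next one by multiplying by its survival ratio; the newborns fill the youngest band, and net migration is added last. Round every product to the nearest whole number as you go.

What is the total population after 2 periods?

Numbering the groups 1..4 from youngest to oldest:
Period 1:
Births: 7400 × 0.297 = 2198
Group 2: 3600 × 0.962 = 3463
Group 3: 7400 × 0.967 = 7156
Group 4: 3400 × 0.942 = 3203
Net migration: Group 2 + 130 → 3593; Group 4 + 20 → 3223
Population now: 0–19=2198, 20–39=3593, 40–59=7156, 60–79=3223
Period 2:
Births: 3593 × 0.297 = 1067
Group 2: 2198 × 0.962 = 2114
Group 3: 3593 × 0.967 = 3474
Group 4: 7156 × 0.942 = 6741
Net migration: Group 2 + 130 → 2244; Group 4 + 20 → 6761
Population now: 0–19=1067, 20–39=2244, 40–59=3474, 60–79=6761
Total after period 2: 1067 + 2244 + 3474 + 6761 = 13546

13546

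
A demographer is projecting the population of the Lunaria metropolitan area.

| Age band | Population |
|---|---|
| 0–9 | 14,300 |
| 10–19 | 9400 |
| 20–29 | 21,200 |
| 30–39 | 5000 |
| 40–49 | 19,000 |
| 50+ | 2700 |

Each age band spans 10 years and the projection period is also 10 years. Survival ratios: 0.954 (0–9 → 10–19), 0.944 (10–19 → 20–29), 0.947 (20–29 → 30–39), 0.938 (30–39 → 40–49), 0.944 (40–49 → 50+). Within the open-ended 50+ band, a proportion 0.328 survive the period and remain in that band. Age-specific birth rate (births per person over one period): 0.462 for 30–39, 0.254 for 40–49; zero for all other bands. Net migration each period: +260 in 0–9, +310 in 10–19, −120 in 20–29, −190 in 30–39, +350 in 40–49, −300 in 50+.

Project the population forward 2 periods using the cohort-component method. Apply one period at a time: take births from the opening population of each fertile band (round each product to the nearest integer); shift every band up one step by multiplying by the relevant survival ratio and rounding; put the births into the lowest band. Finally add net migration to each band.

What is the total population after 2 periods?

Call the groups 1 to 6, youngest first.
Period 1.
Births: 5000 * 0.462 = 2310 ; 19000 * 0.254 = 4826 → total 7136
Group 2: 14300 * 0.954 = 13642
Group 3: 9400 * 0.944 = 8874
Group 4: 21200 * 0.947 = 20076
Group 5: 5000 * 0.938 = 4690
Group 6: 19000 * 0.944 + 2700 * 0.328 = 17936 + 886 = 18822
Net migration: Group 1 + 260 → 7396; Group 2 + 310 → 13952; Group 3 − 120 → 8754; Group 4 − 190 → 19886; Group 5 + 350 → 5040; Group 6 − 300 → 18522
Population now: 0–9=7396, 10–19=13952, 20–29=8754, 30–39=19886, 40–49=5040, 50+=18522
Period 2.
Births: 19886 * 0.462 = 9187 ; 5040 * 0.254 = 1280 → total 10467
Group 2: 7396 * 0.954 = 7056
Group 3: 13952 * 0.944 = 13171
Group 4: 8754 * 0.947 = 8290
Group 5: 19886 * 0.938 = 18653
Group 6: 5040 * 0.944 + 18522 * 0.328 = 4758 + 6075 = 10833
Net migration: Group 1 + 260 → 10727; Group 2 + 310 → 7366; Group 3 − 120 → 13051; Group 4 − 190 → 8100; Group 5 + 350 → 19003; Group 6 − 300 → 10533
Population now: 0–9=10727, 10–19=7366, 20–29=13051, 30–39=8100, 40–49=19003, 50+=10533
Total after period 2: 10727 + 7366 + 13051 + 8100 + 19003 + 10533 = 68780

68780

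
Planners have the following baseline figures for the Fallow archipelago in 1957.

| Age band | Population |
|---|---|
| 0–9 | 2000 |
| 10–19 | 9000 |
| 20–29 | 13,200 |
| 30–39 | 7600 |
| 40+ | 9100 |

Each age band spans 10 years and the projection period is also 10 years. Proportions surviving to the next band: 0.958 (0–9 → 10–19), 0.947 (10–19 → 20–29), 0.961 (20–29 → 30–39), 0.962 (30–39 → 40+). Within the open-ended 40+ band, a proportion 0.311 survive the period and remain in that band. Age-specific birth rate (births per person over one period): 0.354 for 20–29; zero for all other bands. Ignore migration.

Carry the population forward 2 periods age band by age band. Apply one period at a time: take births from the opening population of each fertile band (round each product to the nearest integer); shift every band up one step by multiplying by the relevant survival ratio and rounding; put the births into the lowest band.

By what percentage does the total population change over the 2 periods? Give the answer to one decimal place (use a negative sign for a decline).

Period 1.
Births: 13200 × 0.354 = 4673
10–19: 2000 × 0.958 = 1916
20–29: 9000 × 0.947 = 8523
30–39: 13200 × 0.961 = 12685
40+: 7600 × 0.962 + 9100 × 0.311 = 7311 + 2830 = 10141
End of period: [4673, 1916, 8523, 12685, 10141]
Period 2.
Births: 8523 × 0.354 = 3017
10–19: 4673 × 0.958 = 4477
20–29: 1916 × 0.947 = 1814
30–39: 8523 × 0.961 = 8191
40+: 12685 × 0.962 + 10141 × 0.311 = 12203 + 3154 = 15357
End of period: [3017, 4477, 1814, 8191, 15357]
Total: 40900 → 32856; change = -8044; percentage change = -19.7%

-19.7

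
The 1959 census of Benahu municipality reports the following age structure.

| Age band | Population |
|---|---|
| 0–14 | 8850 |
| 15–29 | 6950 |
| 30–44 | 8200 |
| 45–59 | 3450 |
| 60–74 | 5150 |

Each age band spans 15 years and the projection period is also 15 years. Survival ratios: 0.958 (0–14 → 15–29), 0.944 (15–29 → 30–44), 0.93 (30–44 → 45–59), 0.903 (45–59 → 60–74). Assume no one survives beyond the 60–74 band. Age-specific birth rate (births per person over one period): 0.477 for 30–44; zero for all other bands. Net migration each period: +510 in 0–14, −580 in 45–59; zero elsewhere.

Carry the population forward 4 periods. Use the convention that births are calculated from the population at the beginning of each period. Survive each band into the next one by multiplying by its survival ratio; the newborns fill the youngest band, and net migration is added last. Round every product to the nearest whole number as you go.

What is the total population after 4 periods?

19189

Numbering the bands 1..5 from youngest to oldest:
After projecting period 1:
Births: 8200 × 0.477 = 3911
Band 2: 8850 × 0.958 = 8478
Band 3: 6950 × 0.944 = 6561
Band 4: 8200 × 0.93 = 7626
Band 5: 3450 × 0.903 = 3115
Net migration: Band 1 + 510 → 4421; Band 4 − 580 → 7046
Giving 4421 / 8478 / 6561 / 7046 / 3115.
After projecting period 2:
Births: 6561 × 0.477 = 3130
Band 2: 4421 × 0.958 = 4235
Band 3: 8478 × 0.944 = 8003
Band 4: 6561 × 0.93 = 6102
Band 5: 7046 × 0.903 = 6363
Net migration: Band 1 + 510 → 3640; Band 4 − 580 → 5522
Giving 3640 / 4235 / 8003 / 5522 / 6363.
After projecting period 3:
Births: 8003 × 0.477 = 3817
Band 2: 3640 × 0.958 = 3487
Band 3: 4235 × 0.944 = 3998
Band 4: 8003 × 0.93 = 7443
Band 5: 5522 × 0.903 = 4986
Net migration: Band 1 + 510 → 4327; Band 4 − 580 → 6863
Giving 4327 / 3487 / 3998 / 6863 / 4986.
After projecting period 4:
Births: 3998 × 0.477 = 1907
Band 2: 4327 × 0.958 = 4145
Band 3: 3487 × 0.944 = 3292
Band 4: 3998 × 0.93 = 3718
Band 5: 6863 × 0.903 = 6197
Net migration: Band 1 + 510 → 2417; Band 4 − 580 → 3138
Giving 2417 / 4145 / 3292 / 3138 / 6197.
Total after period 4: 2417 + 4145 + 3292 + 3138 + 6197 = 19189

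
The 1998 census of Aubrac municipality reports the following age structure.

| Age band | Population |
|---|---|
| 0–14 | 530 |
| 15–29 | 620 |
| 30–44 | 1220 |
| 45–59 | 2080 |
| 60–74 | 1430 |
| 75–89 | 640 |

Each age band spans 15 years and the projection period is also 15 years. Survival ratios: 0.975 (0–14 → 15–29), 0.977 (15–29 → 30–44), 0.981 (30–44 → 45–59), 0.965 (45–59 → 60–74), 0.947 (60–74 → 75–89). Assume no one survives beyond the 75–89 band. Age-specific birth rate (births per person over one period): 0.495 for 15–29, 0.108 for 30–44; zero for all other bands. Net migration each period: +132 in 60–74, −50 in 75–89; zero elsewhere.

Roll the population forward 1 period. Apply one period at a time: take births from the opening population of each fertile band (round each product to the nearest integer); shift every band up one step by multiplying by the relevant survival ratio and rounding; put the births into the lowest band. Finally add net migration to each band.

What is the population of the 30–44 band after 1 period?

606

Let group 1 be 0–14 through group 6 = 75–89.
[period 1]
Births: 620 × 0.495 = 307  |  1220 × 0.108 = 132 → 439
Group 2: 530 × 0.975 = 517
Group 3: 620 × 0.977 = 606
Group 4: 1220 × 0.981 = 1197
Group 5: 2080 × 0.965 = 2007
Group 6: 1430 × 0.947 = 1354
Net migration: Group 5 + 132 → 2139; Group 6 − 50 → 1304
Population now: 0–14=439, 15–29=517, 30–44=606, 45–59=1197, 60–74=2139, 75–89=1304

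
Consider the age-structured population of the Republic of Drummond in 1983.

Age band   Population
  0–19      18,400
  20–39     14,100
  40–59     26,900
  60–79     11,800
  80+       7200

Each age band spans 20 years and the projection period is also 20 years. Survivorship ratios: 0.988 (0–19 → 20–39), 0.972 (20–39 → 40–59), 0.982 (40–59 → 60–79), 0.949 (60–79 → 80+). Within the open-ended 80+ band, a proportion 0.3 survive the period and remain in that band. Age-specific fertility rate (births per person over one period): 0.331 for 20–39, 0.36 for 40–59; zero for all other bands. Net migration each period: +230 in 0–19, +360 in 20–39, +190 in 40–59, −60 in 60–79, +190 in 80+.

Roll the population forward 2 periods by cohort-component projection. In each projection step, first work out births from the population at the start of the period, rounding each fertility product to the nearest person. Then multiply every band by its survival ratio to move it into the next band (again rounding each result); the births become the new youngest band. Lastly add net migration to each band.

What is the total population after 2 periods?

Period 1:
Births: 14100 × 0.331 = 4667  |  26900 × 0.36 = 9684 ⇒ total 14351
20–39: 18400 × 0.988 = 18179
40–59: 14100 × 0.972 = 13705
60–79: 26900 × 0.982 = 26416
80+: 11800 × 0.949 + 7200 × 0.3 = 11198 + 2160 = 13358
Net migration: 0–19 + 230 → 14581; 20–39 + 360 → 18539; 40–59 + 190 → 13895; 60–79 − 60 → 26356; 80+ + 190 → 13548
End of period: [14581, 18539, 13895, 26356, 13548]
Period 2:
Births: 18539 × 0.331 = 6136  |  13895 × 0.36 = 5002 ⇒ total 11138
20–39: 14581 × 0.988 = 14406
40–59: 18539 × 0.972 = 18020
60–79: 13895 × 0.982 = 13645
80+: 26356 × 0.949 + 13548 × 0.3 = 25012 + 4064 = 29076
Net migration: 0–19 + 230 → 11368; 20–39 + 360 → 14766; 40–59 + 190 → 18210; 60–79 − 60 → 13585; 80+ + 190 → 29266
End of period: [11368, 14766, 18210, 13585, 29266]
Total after period 2: 11368 + 14766 + 18210 + 13585 + 29266 = 87195

87195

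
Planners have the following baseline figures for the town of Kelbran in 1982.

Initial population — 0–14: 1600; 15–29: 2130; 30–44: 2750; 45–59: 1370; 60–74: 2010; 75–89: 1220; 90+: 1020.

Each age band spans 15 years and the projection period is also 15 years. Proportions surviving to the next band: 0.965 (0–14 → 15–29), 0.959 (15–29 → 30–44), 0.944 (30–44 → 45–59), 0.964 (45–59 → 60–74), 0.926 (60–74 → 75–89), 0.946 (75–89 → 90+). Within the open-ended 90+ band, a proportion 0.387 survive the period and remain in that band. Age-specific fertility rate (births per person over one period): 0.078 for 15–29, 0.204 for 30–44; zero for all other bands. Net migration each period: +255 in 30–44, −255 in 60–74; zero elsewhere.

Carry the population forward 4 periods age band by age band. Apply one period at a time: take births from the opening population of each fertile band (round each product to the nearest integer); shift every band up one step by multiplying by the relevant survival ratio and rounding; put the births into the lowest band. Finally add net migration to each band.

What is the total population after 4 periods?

Numbering the bands 1..7 from youngest to oldest:
Period 1.
Births: 2130 × 0.078 = 166  |  2750 × 0.204 = 561 ⇒ total 727
Band 2: 1600 × 0.965 = 1544
Band 3: 2130 × 0.959 = 2043
Band 4: 2750 × 0.944 = 2596
Band 5: 1370 × 0.964 = 1321
Band 6: 2010 × 0.926 = 1861
Band 7: 1220 × 0.946 + 1020 × 0.387 = 1154 + 395 = 1549
Net migration: Band 3 + 255 → 2298; Band 5 − 255 → 1066
Giving 727 / 1544 / 2298 / 2596 / 1066 / 1861 / 1549.
Period 2.
Births: 1544 × 0.078 = 120  |  2298 × 0.204 = 469 ⇒ total 589
Band 2: 727 × 0.965 = 702
Band 3: 1544 × 0.959 = 1481
Band 4: 2298 × 0.944 = 2169
Band 5: 2596 × 0.964 = 2503
Band 6: 1066 × 0.926 = 987
Band 7: 1861 × 0.946 + 1549 × 0.387 = 1761 + 599 = 2360
Net migration: Band 3 + 255 → 1736; Band 5 − 255 → 2248
Giving 589 / 702 / 1736 / 2169 / 2248 / 987 / 2360.
Period 3.
Births: 702 × 0.078 = 55  |  1736 × 0.204 = 354 ⇒ total 409
Band 2: 589 × 0.965 = 568
Band 3: 702 × 0.959 = 673
Band 4: 1736 × 0.944 = 1639
Band 5: 2169 × 0.964 = 2091
Band 6: 2248 × 0.926 = 2082
Band 7: 987 × 0.946 + 2360 × 0.387 = 934 + 913 = 1847
Net migration: Band 3 + 255 → 928; Band 5 − 255 → 1836
Giving 409 / 568 / 928 / 1639 / 1836 / 2082 / 1847.
Period 4.
Births: 568 × 0.078 = 44  |  928 × 0.204 = 189 ⇒ total 233
Band 2: 409 × 0.965 = 395
Band 3: 568 × 0.959 = 545
Band 4: 928 × 0.944 = 876
Band 5: 1639 × 0.964 = 1580
Band 6: 1836 × 0.926 = 1700
Band 7: 2082 × 0.946 + 1847 × 0.387 = 1970 + 715 = 2685
Net migration: Band 3 + 255 → 800; Band 5 − 255 → 1325
Giving 233 / 395 / 800 / 876 / 1325 / 1700 / 2685.
Total after period 4: 233 + 395 + 800 + 876 + 1325 + 1700 + 2685 = 8014

8014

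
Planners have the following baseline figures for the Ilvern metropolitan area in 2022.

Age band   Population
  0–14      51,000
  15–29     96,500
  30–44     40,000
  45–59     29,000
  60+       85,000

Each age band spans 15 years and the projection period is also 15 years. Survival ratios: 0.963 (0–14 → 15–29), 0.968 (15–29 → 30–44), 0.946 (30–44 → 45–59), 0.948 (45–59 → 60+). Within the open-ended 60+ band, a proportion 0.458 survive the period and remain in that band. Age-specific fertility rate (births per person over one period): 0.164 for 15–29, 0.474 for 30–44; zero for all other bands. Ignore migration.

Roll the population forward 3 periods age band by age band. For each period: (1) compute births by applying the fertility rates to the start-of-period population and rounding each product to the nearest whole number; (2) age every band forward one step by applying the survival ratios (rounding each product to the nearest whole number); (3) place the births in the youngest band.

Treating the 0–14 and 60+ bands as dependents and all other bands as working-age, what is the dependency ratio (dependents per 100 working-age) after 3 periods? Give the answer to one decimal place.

— Period 1 —
Births: 96500 * 0.164 = 15826, 40000 * 0.474 = 18960 — total 34786
15–29: 51000 * 0.963 = 49113
30–44: 96500 * 0.968 = 93412
45–59: 40000 * 0.946 = 37840
60+: 29000 * 0.948 + 85000 * 0.458 = 27492 + 38930 = 66422
Giving 34786 / 49113 / 93412 / 37840 / 66422.
— Period 2 —
Births: 49113 * 0.164 = 8055, 93412 * 0.474 = 44277 — total 52332
15–29: 34786 * 0.963 = 33499
30–44: 49113 * 0.968 = 47541
45–59: 93412 * 0.946 = 88368
60+: 37840 * 0.948 + 66422 * 0.458 = 35872 + 30421 = 66293
Giving 52332 / 33499 / 47541 / 88368 / 66293.
— Period 3 —
Births: 33499 * 0.164 = 5494, 47541 * 0.474 = 22534 — total 28028
15–29: 52332 * 0.963 = 50396
30–44: 33499 * 0.968 = 32427
45–59: 47541 * 0.946 = 44974
60+: 88368 * 0.948 + 66293 * 0.458 = 83773 + 30362 = 114135
Giving 28028 / 50396 / 32427 / 44974 / 114135.
Dependents (band 0–14 + band 60+) = 28028 + 114135 = 142163; working-age = 127797; ratio = 142163/127797 × 100 = 111.2

111.2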